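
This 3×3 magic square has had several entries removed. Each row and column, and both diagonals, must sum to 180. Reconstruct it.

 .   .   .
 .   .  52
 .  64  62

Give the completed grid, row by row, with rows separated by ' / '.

Using row 3: 64 + 62 + ? → (3,1) = 180 − 126 = 54.
Using column 3: 52 + 62 + ? → (1,3) = 180 − 114 = 66.
Anti-diagonal: 66 + 54 + ? = 180, so (2,2) = 60.
Row 2: 60 + 52 + ? = 180, so (2,1) = 68.
Column 1: 68 + 54 + ? = 180, so (1,1) = 58.
Column 2: 60 + 64 + ? = 180, so (1,2) = 56.

58 56 66 / 68 60 52 / 54 64 62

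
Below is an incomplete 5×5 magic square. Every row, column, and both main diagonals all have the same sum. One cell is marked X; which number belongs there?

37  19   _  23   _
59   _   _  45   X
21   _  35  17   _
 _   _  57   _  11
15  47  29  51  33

Row 5 is complete and sums to 175; that is the magic constant.
Column 1: 37 + 59 + 21 + 15 + ? = 175, so (4,1) = 43.
Column 4: 23 + 45 + 17 + 51 + ? = 175, so (4,4) = 39.
Main diagonal: 37 + 35 + 39 + 33 + ? = 175, so (2,2) = 31.
Using row 4: 43 + 57 + 39 + 11 + ? → (4,2) = 175 − 150 = 25.
From column 2, 175 − (19 + 31 + 25 + 47) gives (3,2) = 53.
From anti-diagonal, 175 − (45 + 35 + 25 + 15) gives (1,5) = 55.
Row 1 must total 175; the given cells sum to 134, so (1,3) = 41.
The remaining cell in row 3 is (3,5) = 175 − 126 = 49.
The remaining cell in column 3 is (2,3) = 175 − 162 = 13.
The remaining cell in column 5 is (2,5) = 175 − 148 = 27.

27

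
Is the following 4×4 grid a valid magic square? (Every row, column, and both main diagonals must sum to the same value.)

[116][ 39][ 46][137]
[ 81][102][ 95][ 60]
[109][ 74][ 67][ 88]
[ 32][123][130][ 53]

Yes

Row 1: 116 + 39 + 46 + 137 = 338.
Row 2: 81 + 102 + 95 + 60 = 338.
Row 3: 109 + 74 + 67 + 88 = 338.
Row 4: 32 + 123 + 130 + 53 = 338.
Column 1: 116 + 81 + 109 + 32 = 338.
Column 2: 39 + 102 + 74 + 123 = 338.
Column 3: 46 + 95 + 67 + 130 = 338.
Column 4: 137 + 60 + 88 + 53 = 338.
Main diagonal: 116 + 102 + 67 + 53 = 338.
Anti-diagonal: 137 + 95 + 74 + 32 = 338.
All lines sum to 338.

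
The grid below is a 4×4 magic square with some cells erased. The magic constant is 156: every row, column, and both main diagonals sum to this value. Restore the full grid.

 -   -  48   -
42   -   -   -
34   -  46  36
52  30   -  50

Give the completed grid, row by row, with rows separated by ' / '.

Using row 3: 34 + 46 + 36 + ? → (3,2) = 156 − 116 = 40.
Row 4 needs 156; the known cells sum to 132, so (4,3) = 24.
Column 1 must total 156; the given cells sum to 128, so (1,1) = 28.
Column 3 must total 156; the given cells sum to 118, so (2,3) = 38.
Using main diagonal: 28 + 46 + 50 + ? → (2,2) = 156 − 124 = 32.
The remaining cell in anti-diagonal is (1,4) = 156 − 130 = 26.
Row 1 must total 156; the given cells sum to 102, so (1,2) = 54.
Row 2: 42 + 32 + 38 + ? = 156, so (2,4) = 44.

28 54 48 26 / 42 32 38 44 / 34 40 46 36 / 52 30 24 50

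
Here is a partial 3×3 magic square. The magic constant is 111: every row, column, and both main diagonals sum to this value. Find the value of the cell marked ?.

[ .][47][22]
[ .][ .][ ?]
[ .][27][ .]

57

From row 1, 111 − (47 + 22) gives (1,1) = 42.
Column 2: 47 + 27 + ? = 111, so (2,2) = 37.
From main diagonal, 111 − (42 + 37) gives (3,3) = 32.
Anti-diagonal must total 111; the given cells sum to 59, so (3,1) = 52.
Using column 1: 42 + 52 + ? → (2,1) = 111 − 94 = 17.
Column 3 needs 111; the known cells sum to 54, so (2,3) = 57.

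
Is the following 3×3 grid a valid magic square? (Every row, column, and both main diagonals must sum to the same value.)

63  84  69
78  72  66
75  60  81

Yes

Row 1: 63 + 84 + 69 = 216.
Row 2: 78 + 72 + 66 = 216.
Row 3: 75 + 60 + 81 = 216.
Column 1: 63 + 78 + 75 = 216.
Column 2: 84 + 72 + 60 = 216.
Column 3: 69 + 66 + 81 = 216.
Main diagonal: 63 + 72 + 81 = 216.
Anti-diagonal: 69 + 72 + 75 = 216.
All lines sum to 216.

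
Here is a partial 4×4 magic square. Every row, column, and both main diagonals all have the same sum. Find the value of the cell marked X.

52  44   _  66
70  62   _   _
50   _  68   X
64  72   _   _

60

Column 1 is complete and sums to 236; that is the magic constant.
Row 1: 52 + 44 + 66 + ? = 236, so (1,3) = 74.
Column 2: 44 + 62 + 72 + ? = 236, so (3,2) = 58.
Main diagonal must total 236; the given cells sum to 182, so (4,4) = 54.
The remaining cell in anti-diagonal is (2,3) = 236 − 188 = 48.
Row 2 must total 236; the given cells sum to 180, so (2,4) = 56.
Using row 3: 50 + 58 + 68 + ? → (3,4) = 236 − 176 = 60.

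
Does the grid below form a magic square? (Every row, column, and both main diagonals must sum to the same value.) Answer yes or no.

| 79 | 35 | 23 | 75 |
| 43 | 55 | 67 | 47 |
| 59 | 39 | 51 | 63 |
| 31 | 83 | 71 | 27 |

Row 1: 79 + 35 + 23 + 75 = 212.
Row 2: 43 + 55 + 67 + 47 = 212.
Row 3: 59 + 39 + 51 + 63 = 212.
Row 4: 31 + 83 + 71 + 27 = 212.
Column 1: 79 + 43 + 59 + 31 = 212.
Column 2: 35 + 55 + 39 + 83 = 212.
Column 3: 23 + 67 + 51 + 71 = 212.
Column 4: 75 + 47 + 63 + 27 = 212.
Main diagonal: 79 + 55 + 51 + 27 = 212.
Anti-diagonal: 75 + 67 + 39 + 31 = 212.
All lines sum to 212.

Yes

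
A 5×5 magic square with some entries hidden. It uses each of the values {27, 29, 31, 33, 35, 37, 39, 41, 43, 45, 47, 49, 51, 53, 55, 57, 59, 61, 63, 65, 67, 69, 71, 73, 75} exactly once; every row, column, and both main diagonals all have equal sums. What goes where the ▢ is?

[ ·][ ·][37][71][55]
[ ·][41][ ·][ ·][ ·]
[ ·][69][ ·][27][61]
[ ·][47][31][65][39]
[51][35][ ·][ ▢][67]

The 25 entries sum to 1275, so each line sums to 1275/5 = 255.
Row 4 must total 255; the given cells sum to 182, so (4,1) = 73.
Column 2 needs 255; the known cells sum to 192, so (1,2) = 63.
From column 5, 255 − (55 + 61 + 39 + 67) gives (2,5) = 33.
Row 1 must total 255; the given cells sum to 226, so (1,1) = 29.
Main diagonal: 29 + 41 + 65 + 67 + ? = 255, so (3,3) = 53.
Anti-diagonal must total 255; the given cells sum to 206, so (2,4) = 49.
Row 3: 69 + 53 + 27 + 61 + ? = 255, so (3,1) = 45.
Column 1 needs 255; the known cells sum to 198, so (2,1) = 57.
Using column 4: 71 + 49 + 27 + 65 + ? → (5,4) = 255 − 212 = 43.

43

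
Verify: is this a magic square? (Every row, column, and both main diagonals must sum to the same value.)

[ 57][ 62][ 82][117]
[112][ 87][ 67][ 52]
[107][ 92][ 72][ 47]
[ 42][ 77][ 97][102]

Yes

Row 1: 57 + 62 + 82 + 117 = 318.
Row 2: 112 + 87 + 67 + 52 = 318.
Row 3: 107 + 92 + 72 + 47 = 318.
Row 4: 42 + 77 + 97 + 102 = 318.
Column 1: 57 + 112 + 107 + 42 = 318.
Column 2: 62 + 87 + 92 + 77 = 318.
Column 3: 82 + 67 + 72 + 97 = 318.
Column 4: 117 + 52 + 47 + 102 = 318.
Main diagonal: 57 + 87 + 72 + 102 = 318.
Anti-diagonal: 117 + 67 + 92 + 42 = 318.
All lines sum to 318.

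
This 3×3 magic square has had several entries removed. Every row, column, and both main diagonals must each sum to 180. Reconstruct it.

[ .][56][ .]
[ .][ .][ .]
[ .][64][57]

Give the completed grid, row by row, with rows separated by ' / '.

From row 3, 180 − (64 + 57) gives (3,1) = 59.
Column 2 must total 180; the given cells sum to 120, so (2,2) = 60.
The remaining cell in main diagonal is (1,1) = 180 − 117 = 63.
Anti-diagonal needs 180; the known cells sum to 119, so (1,3) = 61.
Column 1: 63 + 59 + ? = 180, so (2,1) = 58.
Column 3 must total 180; the given cells sum to 118, so (2,3) = 62.

63 56 61 / 58 60 62 / 59 64 57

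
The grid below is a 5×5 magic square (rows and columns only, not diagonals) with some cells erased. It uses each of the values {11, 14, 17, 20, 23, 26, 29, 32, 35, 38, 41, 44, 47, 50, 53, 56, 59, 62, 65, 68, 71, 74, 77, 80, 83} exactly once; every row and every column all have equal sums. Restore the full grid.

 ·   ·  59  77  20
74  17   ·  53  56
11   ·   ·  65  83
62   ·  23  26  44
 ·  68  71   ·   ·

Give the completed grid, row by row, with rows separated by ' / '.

The 25 entries sum to 1175, so each line sums to 1175/5 = 235.
Row 2: 74 + 17 + 53 + 56 + ? = 235, so (2,3) = 35.
The remaining cell in row 4 is (4,2) = 235 − 155 = 80.
Column 3 needs 235; the known cells sum to 188, so (3,3) = 47.
Column 4: 77 + 53 + 65 + 26 + ? = 235, so (5,4) = 14.
Column 5: 20 + 56 + 83 + 44 + ? = 235, so (5,5) = 32.
The remaining cell in row 3 is (3,2) = 235 − 206 = 29.
Row 5 must total 235; the given cells sum to 185, so (5,1) = 50.
Column 1 needs 235; the known cells sum to 197, so (1,1) = 38.
From column 2, 235 − (17 + 29 + 80 + 68) gives (1,2) = 41.

38 41 59 77 20 / 74 17 35 53 56 / 11 29 47 65 83 / 62 80 23 26 44 / 50 68 71 14 32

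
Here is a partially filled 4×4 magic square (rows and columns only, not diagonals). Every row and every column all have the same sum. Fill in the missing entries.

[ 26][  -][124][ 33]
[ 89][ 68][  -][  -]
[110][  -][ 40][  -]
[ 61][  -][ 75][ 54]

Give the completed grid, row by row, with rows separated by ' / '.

Column 1 is already complete: 26 + 89 + 110 + 61 = 286, so that is the magic constant.
Row 1: 26 + 124 + 33 + ? = 286, so (1,2) = 103.
Row 4 needs 286; the known cells sum to 190, so (4,2) = 96.
Column 2: 103 + 68 + 96 + ? = 286, so (3,2) = 19.
The remaining cell in column 3 is (2,3) = 286 − 239 = 47.
Using row 2: 89 + 68 + 47 + ? → (2,4) = 286 − 204 = 82.
Row 3 needs 286; the known cells sum to 169, so (3,4) = 117.

26 103 124 33 / 89 68 47 82 / 110 19 40 117 / 61 96 75 54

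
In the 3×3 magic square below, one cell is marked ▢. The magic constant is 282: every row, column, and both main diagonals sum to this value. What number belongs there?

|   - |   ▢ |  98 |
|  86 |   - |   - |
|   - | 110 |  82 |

78

Using row 3: 110 + 82 + ? → (3,1) = 282 − 192 = 90.
From column 1, 282 − (86 + 90) gives (1,1) = 106.
Using column 3: 98 + 82 + ? → (2,3) = 282 − 180 = 102.
Main diagonal: 106 + 82 + ? = 282, so (2,2) = 94.
Row 1: 106 + 98 + ? = 282, so (1,2) = 78.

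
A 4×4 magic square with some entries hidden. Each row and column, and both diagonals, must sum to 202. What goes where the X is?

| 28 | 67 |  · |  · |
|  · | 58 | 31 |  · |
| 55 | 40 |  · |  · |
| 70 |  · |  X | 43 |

52

Column 1 needs 202; the known cells sum to 153, so (2,1) = 49.
Using column 2: 67 + 58 + 40 + ? → (4,2) = 202 − 165 = 37.
Main diagonal needs 202; the known cells sum to 129, so (3,3) = 73.
From anti-diagonal, 202 − (31 + 40 + 70) gives (1,4) = 61.
The remaining cell in row 1 is (1,3) = 202 − 156 = 46.
The remaining cell in row 2 is (2,4) = 202 − 138 = 64.
Row 3 needs 202; the known cells sum to 168, so (3,4) = 34.
The remaining cell in row 4 is (4,3) = 202 − 150 = 52.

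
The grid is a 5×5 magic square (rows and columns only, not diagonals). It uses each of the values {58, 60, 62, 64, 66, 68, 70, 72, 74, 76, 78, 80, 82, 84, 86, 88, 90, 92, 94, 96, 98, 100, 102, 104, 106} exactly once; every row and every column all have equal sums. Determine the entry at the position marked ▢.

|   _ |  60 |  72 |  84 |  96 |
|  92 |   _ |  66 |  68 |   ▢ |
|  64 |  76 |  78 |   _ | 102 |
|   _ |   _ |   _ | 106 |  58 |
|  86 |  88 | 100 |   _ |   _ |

80

The 25 entries sum to 2050, so each line sums to 2050/5 = 410.
From row 1, 410 − (60 + 72 + 84 + 96) gives (1,1) = 98.
Row 3 needs 410; the known cells sum to 320, so (3,4) = 90.
Column 1 must total 410; the given cells sum to 340, so (4,1) = 70.
Using column 3: 72 + 66 + 78 + 100 + ? → (4,3) = 410 − 316 = 94.
Column 4 must total 410; the given cells sum to 348, so (5,4) = 62.
Row 4 must total 410; the given cells sum to 328, so (4,2) = 82.
Row 5 needs 410; the known cells sum to 336, so (5,5) = 74.
The remaining cell in column 2 is (2,2) = 410 − 306 = 104.
The remaining cell in column 5 is (2,5) = 410 − 330 = 80.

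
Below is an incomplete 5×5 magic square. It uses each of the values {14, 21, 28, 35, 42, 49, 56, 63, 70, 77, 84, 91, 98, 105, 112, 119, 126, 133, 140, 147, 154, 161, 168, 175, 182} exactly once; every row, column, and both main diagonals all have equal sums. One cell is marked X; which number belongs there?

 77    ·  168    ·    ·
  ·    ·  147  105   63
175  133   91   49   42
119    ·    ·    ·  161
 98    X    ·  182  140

56

The 25 entries sum to 2450, so each line sums to 2450/5 = 490.
Column 1 needs 490; the known cells sum to 469, so (2,1) = 21.
Column 5: 63 + 42 + 161 + 140 + ? = 490, so (1,5) = 84.
Anti-diagonal: 84 + 105 + 91 + 98 + ? = 490, so (4,2) = 112.
Row 2 needs 490; the known cells sum to 336, so (2,2) = 154.
Main diagonal: 77 + 154 + 91 + 140 + ? = 490, so (4,4) = 28.
From row 4, 490 − (119 + 112 + 28 + 161) gives (4,3) = 70.
Column 3: 168 + 147 + 91 + 70 + ? = 490, so (5,3) = 14.
From column 4, 490 − (105 + 49 + 28 + 182) gives (1,4) = 126.
Using row 1: 77 + 168 + 126 + 84 + ? → (1,2) = 490 − 455 = 35.
The remaining cell in row 5 is (5,2) = 490 − 434 = 56.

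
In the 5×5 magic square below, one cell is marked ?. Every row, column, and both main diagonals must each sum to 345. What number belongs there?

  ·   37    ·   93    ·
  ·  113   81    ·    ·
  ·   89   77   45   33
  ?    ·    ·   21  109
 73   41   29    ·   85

Row 3: 89 + 77 + 45 + 33 + ? = 345, so (3,1) = 101.
The remaining cell in row 5 is (5,4) = 345 − 228 = 117.
Using column 2: 37 + 113 + 89 + 41 + ? → (4,2) = 345 − 280 = 65.
The remaining cell in column 4 is (2,4) = 345 − 276 = 69.
Main diagonal must total 345; the given cells sum to 296, so (1,1) = 49.
The remaining cell in anti-diagonal is (1,5) = 345 − 284 = 61.
Row 1 must total 345; the given cells sum to 240, so (1,3) = 105.
Using column 3: 105 + 81 + 77 + 29 + ? → (4,3) = 345 − 292 = 53.
Column 5: 61 + 33 + 109 + 85 + ? = 345, so (2,5) = 57.
From row 2, 345 − (113 + 81 + 69 + 57) gives (2,1) = 25.
Row 4: 65 + 53 + 21 + 109 + ? = 345, so (4,1) = 97.

97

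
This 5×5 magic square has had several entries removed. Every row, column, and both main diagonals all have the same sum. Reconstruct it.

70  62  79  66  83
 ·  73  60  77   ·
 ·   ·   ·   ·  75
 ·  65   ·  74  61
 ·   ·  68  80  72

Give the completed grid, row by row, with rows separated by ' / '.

Row 1 is already complete: 70 + 62 + 79 + 66 + 83 = 360, so that is the magic constant.
Column 4 needs 360; the known cells sum to 297, so (3,4) = 63.
Column 5 needs 360; the known cells sum to 291, so (2,5) = 69.
Using main diagonal: 70 + 73 + 74 + 72 + ? → (3,3) = 360 − 289 = 71.
The remaining cell in anti-diagonal is (5,1) = 360 − 296 = 64.
Row 2: 73 + 60 + 77 + 69 + ? = 360, so (2,1) = 81.
Row 5 must total 360; the given cells sum to 284, so (5,2) = 76.
Using column 2: 62 + 73 + 65 + 76 + ? → (3,2) = 360 − 276 = 84.
The remaining cell in column 3 is (4,3) = 360 − 278 = 82.
Using row 3: 84 + 71 + 63 + 75 + ? → (3,1) = 360 − 293 = 67.
The remaining cell in row 4 is (4,1) = 360 − 282 = 78.

70 62 79 66 83 / 81 73 60 77 69 / 67 84 71 63 75 / 78 65 82 74 61 / 64 76 68 80 72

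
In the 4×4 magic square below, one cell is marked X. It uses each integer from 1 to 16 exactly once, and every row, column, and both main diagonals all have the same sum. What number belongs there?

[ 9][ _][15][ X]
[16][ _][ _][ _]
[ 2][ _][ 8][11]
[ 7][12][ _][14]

4

The entries are 1 through 16, which sum to 136, so each line sums to 136/4 = 34.
Row 3 needs 34; the known cells sum to 21, so (3,2) = 13.
Row 4: 7 + 12 + 14 + ? = 34, so (4,3) = 1.
Column 3 needs 34; the known cells sum to 24, so (2,3) = 10.
Main diagonal: 9 + 8 + 14 + ? = 34, so (2,2) = 3.
Anti-diagonal: 10 + 13 + 7 + ? = 34, so (1,4) = 4.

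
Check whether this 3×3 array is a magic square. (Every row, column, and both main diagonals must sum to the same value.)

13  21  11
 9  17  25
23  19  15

No — column 3 sums to 51 but column 1 sums to 45.

Row 1: 13 + 21 + 11 = 45.
Row 2: 9 + 17 + 25 = 51.
Row 3: 23 + 19 + 15 = 57.
Column 1: 13 + 9 + 23 = 45.
Column 2: 21 + 17 + 19 = 57.
Column 3: 11 + 25 + 15 = 51.
Main diagonal: 13 + 17 + 15 = 45.
Anti-diagonal: 11 + 17 + 23 = 51.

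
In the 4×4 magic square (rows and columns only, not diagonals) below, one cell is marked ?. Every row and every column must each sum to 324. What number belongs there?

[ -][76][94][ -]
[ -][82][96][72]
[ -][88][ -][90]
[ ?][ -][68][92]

Using row 2: 82 + 96 + 72 + ? → (2,1) = 324 − 250 = 74.
Using column 2: 76 + 82 + 88 + ? → (4,2) = 324 − 246 = 78.
Column 3: 94 + 96 + 68 + ? = 324, so (3,3) = 66.
From column 4, 324 − (72 + 90 + 92) gives (1,4) = 70.
Row 1: 76 + 94 + 70 + ? = 324, so (1,1) = 84.
From row 3, 324 − (88 + 66 + 90) gives (3,1) = 80.
Row 4: 78 + 68 + 92 + ? = 324, so (4,1) = 86.

86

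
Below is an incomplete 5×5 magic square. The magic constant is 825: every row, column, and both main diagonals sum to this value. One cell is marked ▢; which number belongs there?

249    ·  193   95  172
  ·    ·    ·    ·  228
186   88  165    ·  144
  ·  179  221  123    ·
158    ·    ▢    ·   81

137

Using row 1: 249 + 193 + 95 + 172 + ? → (1,2) = 825 − 709 = 116.
The remaining cell in row 3 is (3,4) = 825 − 583 = 242.
The remaining cell in column 5 is (4,5) = 825 − 625 = 200.
Using main diagonal: 249 + 165 + 123 + 81 + ? → (2,2) = 825 − 618 = 207.
Anti-diagonal needs 825; the known cells sum to 674, so (2,4) = 151.
Using row 4: 179 + 221 + 123 + 200 + ? → (4,1) = 825 − 723 = 102.
Using column 1: 249 + 186 + 102 + 158 + ? → (2,1) = 825 − 695 = 130.
Column 2: 116 + 207 + 88 + 179 + ? = 825, so (5,2) = 235.
From column 4, 825 − (95 + 151 + 242 + 123) gives (5,4) = 214.
Using row 2: 130 + 207 + 151 + 228 + ? → (2,3) = 825 − 716 = 109.
Row 5 needs 825; the known cells sum to 688, so (5,3) = 137.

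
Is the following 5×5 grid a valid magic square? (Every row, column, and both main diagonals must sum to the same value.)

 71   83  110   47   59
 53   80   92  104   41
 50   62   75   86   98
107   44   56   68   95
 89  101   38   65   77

No — row 5 sums to 370 but anti-diagonal sums to 371.

Row 1: 71 + 83 + 110 + 47 + 59 = 370.
Row 2: 53 + 80 + 92 + 104 + 41 = 370.
Row 3: 50 + 62 + 75 + 86 + 98 = 371.
Row 4: 107 + 44 + 56 + 68 + 95 = 370.
Row 5: 89 + 101 + 38 + 65 + 77 = 370.
Column 1: 71 + 53 + 50 + 107 + 89 = 370.
Column 2: 83 + 80 + 62 + 44 + 101 = 370.
Column 3: 110 + 92 + 75 + 56 + 38 = 371.
Column 4: 47 + 104 + 86 + 68 + 65 = 370.
Column 5: 59 + 41 + 98 + 95 + 77 = 370.
Main diagonal: 71 + 80 + 75 + 68 + 77 = 371.
Anti-diagonal: 59 + 104 + 75 + 44 + 89 = 371.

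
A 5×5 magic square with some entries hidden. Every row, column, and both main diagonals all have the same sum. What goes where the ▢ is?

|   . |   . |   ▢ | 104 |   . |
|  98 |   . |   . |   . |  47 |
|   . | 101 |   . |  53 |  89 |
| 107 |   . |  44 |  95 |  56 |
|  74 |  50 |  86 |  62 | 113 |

Row 5 is complete and sums to 385; that is the magic constant.
The remaining cell in row 4 is (4,2) = 385 − 302 = 83.
From column 4, 385 − (104 + 53 + 95 + 62) gives (2,4) = 71.
Using column 5: 47 + 89 + 56 + 113 + ? → (1,5) = 385 − 305 = 80.
From anti-diagonal, 385 − (80 + 71 + 83 + 74) gives (3,3) = 77.
Row 3 needs 385; the known cells sum to 320, so (3,1) = 65.
Using column 1: 98 + 65 + 107 + 74 + ? → (1,1) = 385 − 344 = 41.
Main diagonal: 41 + 77 + 95 + 113 + ? = 385, so (2,2) = 59.
Using row 2: 98 + 59 + 71 + 47 + ? → (2,3) = 385 − 275 = 110.
From column 2, 385 − (59 + 101 + 83 + 50) gives (1,2) = 92.
Column 3 must total 385; the given cells sum to 317, so (1,3) = 68.

68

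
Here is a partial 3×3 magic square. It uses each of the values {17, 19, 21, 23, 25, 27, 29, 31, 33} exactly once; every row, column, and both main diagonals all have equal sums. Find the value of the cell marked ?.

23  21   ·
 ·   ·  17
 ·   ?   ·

29

The 9 entries sum to 225, so each line sums to 225/3 = 75.
Row 1: 23 + 21 + ? = 75, so (1,3) = 31.
From column 3, 75 − (31 + 17) gives (3,3) = 27.
Main diagonal needs 75; the known cells sum to 50, so (2,2) = 25.
Using anti-diagonal: 31 + 25 + ? → (3,1) = 75 − 56 = 19.
Row 2: 25 + 17 + ? = 75, so (2,1) = 33.
Row 3 needs 75; the known cells sum to 46, so (3,2) = 29.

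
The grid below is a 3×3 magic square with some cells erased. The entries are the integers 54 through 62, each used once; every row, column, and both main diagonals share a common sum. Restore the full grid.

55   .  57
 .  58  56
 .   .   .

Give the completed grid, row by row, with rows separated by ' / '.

55 62 57 / 60 58 56 / 59 54 61

The entries are 54 through 62, which sum to 522, so each line sums to 522/3 = 174.
From row 1, 174 − (55 + 57) gives (1,2) = 62.
The remaining cell in row 2 is (2,1) = 174 − 114 = 60.
The remaining cell in column 1 is (3,1) = 174 − 115 = 59.
From column 2, 174 − (62 + 58) gives (3,2) = 54.
From column 3, 174 − (57 + 56) gives (3,3) = 61.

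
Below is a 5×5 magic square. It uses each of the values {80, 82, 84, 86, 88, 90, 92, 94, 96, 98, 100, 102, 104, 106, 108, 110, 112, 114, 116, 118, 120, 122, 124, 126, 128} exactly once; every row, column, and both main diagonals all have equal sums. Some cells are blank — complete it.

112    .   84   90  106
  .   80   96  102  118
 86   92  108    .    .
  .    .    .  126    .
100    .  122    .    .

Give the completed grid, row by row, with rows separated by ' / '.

112 128 84 90 106 / 124 80 96 102 118 / 86 92 108 114 120 / 98 104 110 126 82 / 100 116 122 88 94

The 25 entries sum to 2600, so each line sums to 2600/5 = 520.
The remaining cell in row 1 is (1,2) = 520 − 392 = 128.
Row 2 needs 520; the known cells sum to 396, so (2,1) = 124.
Using column 1: 112 + 124 + 86 + 100 + ? → (4,1) = 520 − 422 = 98.
Column 3 must total 520; the given cells sum to 410, so (4,3) = 110.
Main diagonal needs 520; the known cells sum to 426, so (5,5) = 94.
Anti-diagonal: 106 + 102 + 108 + 100 + ? = 520, so (4,2) = 104.
Row 4: 98 + 104 + 110 + 126 + ? = 520, so (4,5) = 82.
From column 2, 520 − (128 + 80 + 92 + 104) gives (5,2) = 116.
The remaining cell in column 5 is (3,5) = 520 − 400 = 120.
Using row 3: 86 + 92 + 108 + 120 + ? → (3,4) = 520 − 406 = 114.
From row 5, 520 − (100 + 116 + 122 + 94) gives (5,4) = 88.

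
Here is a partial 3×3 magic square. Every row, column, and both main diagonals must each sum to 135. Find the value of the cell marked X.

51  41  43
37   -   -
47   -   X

The remaining cell in anti-diagonal is (2,2) = 135 − 90 = 45.
Row 2: 37 + 45 + ? = 135, so (2,3) = 53.
The remaining cell in column 2 is (3,2) = 135 − 86 = 49.
From column 3, 135 − (43 + 53) gives (3,3) = 39.

39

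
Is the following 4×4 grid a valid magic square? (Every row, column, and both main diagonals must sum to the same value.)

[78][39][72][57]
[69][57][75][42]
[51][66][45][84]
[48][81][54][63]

No — column 1 sums to 246 but main diagonal sums to 243.

Row 1: 78 + 39 + 72 + 57 = 246.
Row 2: 69 + 57 + 75 + 42 = 243.
Row 3: 51 + 66 + 45 + 84 = 246.
Row 4: 48 + 81 + 54 + 63 = 246.
Column 1: 78 + 69 + 51 + 48 = 246.
Column 2: 39 + 57 + 66 + 81 = 243.
Column 3: 72 + 75 + 45 + 54 = 246.
Column 4: 57 + 42 + 84 + 63 = 246.
Main diagonal: 78 + 57 + 45 + 63 = 243.
Anti-diagonal: 57 + 75 + 66 + 48 = 246.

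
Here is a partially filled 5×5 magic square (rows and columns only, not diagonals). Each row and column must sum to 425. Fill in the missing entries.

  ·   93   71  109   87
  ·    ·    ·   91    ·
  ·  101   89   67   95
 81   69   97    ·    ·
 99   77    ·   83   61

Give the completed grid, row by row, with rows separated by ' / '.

Using row 1: 93 + 71 + 109 + 87 + ? → (1,1) = 425 − 360 = 65.
Row 3: 101 + 89 + 67 + 95 + ? = 425, so (3,1) = 73.
Using row 5: 99 + 77 + 83 + 61 + ? → (5,3) = 425 − 320 = 105.
Using column 1: 65 + 73 + 81 + 99 + ? → (2,1) = 425 − 318 = 107.
Column 2 needs 425; the known cells sum to 340, so (2,2) = 85.
Column 3 needs 425; the known cells sum to 362, so (2,3) = 63.
Column 4 must total 425; the given cells sum to 350, so (4,4) = 75.
The remaining cell in row 2 is (2,5) = 425 − 346 = 79.
From row 4, 425 − (81 + 69 + 97 + 75) gives (4,5) = 103.

65 93 71 109 87 / 107 85 63 91 79 / 73 101 89 67 95 / 81 69 97 75 103 / 99 77 105 83 61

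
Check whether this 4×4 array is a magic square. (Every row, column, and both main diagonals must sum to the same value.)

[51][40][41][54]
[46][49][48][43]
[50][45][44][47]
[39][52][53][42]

Yes

Row 1: 51 + 40 + 41 + 54 = 186.
Row 2: 46 + 49 + 48 + 43 = 186.
Row 3: 50 + 45 + 44 + 47 = 186.
Row 4: 39 + 52 + 53 + 42 = 186.
Column 1: 51 + 46 + 50 + 39 = 186.
Column 2: 40 + 49 + 45 + 52 = 186.
Column 3: 41 + 48 + 44 + 53 = 186.
Column 4: 54 + 43 + 47 + 42 = 186.
Main diagonal: 51 + 49 + 44 + 42 = 186.
Anti-diagonal: 54 + 48 + 45 + 39 = 186.
All lines sum to 186.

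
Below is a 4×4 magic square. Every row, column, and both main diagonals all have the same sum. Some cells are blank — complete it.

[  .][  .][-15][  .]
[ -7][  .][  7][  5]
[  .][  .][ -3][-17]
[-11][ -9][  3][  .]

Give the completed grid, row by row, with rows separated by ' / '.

-1 13 -15 -5 / -7 -13 7 5 / 11 1 -3 -17 / -11 -9 3 9

Column 3 is already complete: -15 + 7 + -3 + 3 = -8, so that is the magic constant.
Using row 2: -7 + 7 + 5 + ? → (2,2) = -8 − 5 = -13.
Row 4 must total -8; the given cells sum to -17, so (4,4) = 9.
The remaining cell in column 4 is (1,4) = -8 − (-3) = -5.
From main diagonal, -8 − (-13 + (-3) + 9) gives (1,1) = -1.
Anti-diagonal: -5 + 7 + (-11) + ? = -8, so (3,2) = 1.
Using row 1: -1 + (-15) + (-5) + ? → (1,2) = -8 − (-21) = 13.
Using row 3: 1 + (-3) + (-17) + ? → (3,1) = -8 − (-19) = 11.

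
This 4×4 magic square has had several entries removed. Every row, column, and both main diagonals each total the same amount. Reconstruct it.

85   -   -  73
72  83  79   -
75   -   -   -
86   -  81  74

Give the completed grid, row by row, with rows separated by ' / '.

85 78 82 73 / 72 83 79 84 / 75 80 76 87 / 86 77 81 74

Column 1 is already complete: 85 + 72 + 75 + 86 = 318, so that is the magic constant.
From row 2, 318 − (72 + 83 + 79) gives (2,4) = 84.
Row 4: 86 + 81 + 74 + ? = 318, so (4,2) = 77.
Column 4 needs 318; the known cells sum to 231, so (3,4) = 87.
Main diagonal needs 318; the known cells sum to 242, so (3,3) = 76.
From anti-diagonal, 318 − (73 + 79 + 86) gives (3,2) = 80.
The remaining cell in column 2 is (1,2) = 318 − 240 = 78.
The remaining cell in column 3 is (1,3) = 318 − 236 = 82.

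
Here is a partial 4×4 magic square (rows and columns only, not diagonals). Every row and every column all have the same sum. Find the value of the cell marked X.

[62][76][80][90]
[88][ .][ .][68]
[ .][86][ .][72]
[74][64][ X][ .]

Row 1 is complete and sums to 308; that is the magic constant.
Column 1: 62 + 88 + 74 + ? = 308, so (3,1) = 84.
Using column 2: 76 + 86 + 64 + ? → (2,2) = 308 − 226 = 82.
The remaining cell in column 4 is (4,4) = 308 − 230 = 78.
The remaining cell in row 2 is (2,3) = 308 − 238 = 70.
From row 3, 308 − (84 + 86 + 72) gives (3,3) = 66.
Using row 4: 74 + 64 + 78 + ? → (4,3) = 308 − 216 = 92.

92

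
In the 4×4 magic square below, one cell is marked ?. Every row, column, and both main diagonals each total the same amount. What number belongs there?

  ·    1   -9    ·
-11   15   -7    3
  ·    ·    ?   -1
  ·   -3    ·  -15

Row 2 is complete and sums to 0; that is the magic constant.
Column 2 needs 0; the known cells sum to 13, so (3,2) = -13.
Column 4 needs 0; the known cells sum to -13, so (1,4) = 13.
Using anti-diagonal: 13 + (-7) + (-13) + ? → (4,1) = 0 − (-7) = 7.
Row 1 needs 0; the known cells sum to 5, so (1,1) = -5.
Row 4 must total 0; the given cells sum to -11, so (4,3) = 11.
The remaining cell in column 1 is (3,1) = 0 − (-9) = 9.
Column 3: -9 + (-7) + 11 + ? = 0, so (3,3) = 5.

5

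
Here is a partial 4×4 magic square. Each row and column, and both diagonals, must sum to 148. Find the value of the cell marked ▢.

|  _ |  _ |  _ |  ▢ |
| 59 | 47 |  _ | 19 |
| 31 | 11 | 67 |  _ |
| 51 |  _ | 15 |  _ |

Row 2: 59 + 47 + 19 + ? = 148, so (2,3) = 23.
Row 3 must total 148; the given cells sum to 109, so (3,4) = 39.
The remaining cell in column 1 is (1,1) = 148 − 141 = 7.
The remaining cell in column 3 is (1,3) = 148 − 105 = 43.
Main diagonal must total 148; the given cells sum to 121, so (4,4) = 27.
Anti-diagonal needs 148; the known cells sum to 85, so (1,4) = 63.

63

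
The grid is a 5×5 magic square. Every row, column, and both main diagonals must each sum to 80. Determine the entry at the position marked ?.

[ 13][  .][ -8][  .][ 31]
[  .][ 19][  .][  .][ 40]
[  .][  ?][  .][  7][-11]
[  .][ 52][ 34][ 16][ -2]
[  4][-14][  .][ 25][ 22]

28

Row 4 needs 80; the known cells sum to 100, so (4,1) = -20.
From row 5, 80 − (4 + (-14) + 25 + 22) gives (5,3) = 43.
Using main diagonal: 13 + 19 + 16 + 22 + ? → (3,3) = 80 − 70 = 10.
The remaining cell in anti-diagonal is (2,4) = 80 − 97 = -17.
Column 3 must total 80; the given cells sum to 79, so (2,3) = 1.
Column 4 must total 80; the given cells sum to 31, so (1,4) = 49.
The remaining cell in row 1 is (1,2) = 80 − 85 = -5.
Row 2: 19 + 1 + (-17) + 40 + ? = 80, so (2,1) = 37.
Column 1 needs 80; the known cells sum to 34, so (3,1) = 46.
Column 2: -5 + 19 + 52 + (-14) + ? = 80, so (3,2) = 28.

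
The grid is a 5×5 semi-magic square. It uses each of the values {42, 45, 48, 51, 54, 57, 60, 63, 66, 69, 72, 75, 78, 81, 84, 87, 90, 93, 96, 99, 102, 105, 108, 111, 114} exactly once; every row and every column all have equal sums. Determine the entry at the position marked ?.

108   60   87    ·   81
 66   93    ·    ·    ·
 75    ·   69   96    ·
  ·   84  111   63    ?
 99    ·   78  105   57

90

The 25 entries sum to 1950, so each line sums to 1950/5 = 390.
The remaining cell in row 1 is (1,4) = 390 − 336 = 54.
Row 5 needs 390; the known cells sum to 339, so (5,2) = 51.
Using column 1: 108 + 66 + 75 + 99 + ? → (4,1) = 390 − 348 = 42.
From column 2, 390 − (60 + 93 + 84 + 51) gives (3,2) = 102.
Column 3 needs 390; the known cells sum to 345, so (2,3) = 45.
Using column 4: 54 + 96 + 63 + 105 + ? → (2,4) = 390 − 318 = 72.
The remaining cell in row 2 is (2,5) = 390 − 276 = 114.
The remaining cell in row 3 is (3,5) = 390 − 342 = 48.
Row 4 must total 390; the given cells sum to 300, so (4,5) = 90.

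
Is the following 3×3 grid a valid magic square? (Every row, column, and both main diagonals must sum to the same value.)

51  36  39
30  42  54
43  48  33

Row 1: 51 + 36 + 39 = 126.
Row 2: 30 + 42 + 54 = 126.
Row 3: 43 + 48 + 33 = 124.
Column 1: 51 + 30 + 43 = 124.
Column 2: 36 + 42 + 48 = 126.
Column 3: 39 + 54 + 33 = 126.
Main diagonal: 51 + 42 + 33 = 126.
Anti-diagonal: 39 + 42 + 43 = 124.

No — column 1 sums to 124 but row 2 sums to 126.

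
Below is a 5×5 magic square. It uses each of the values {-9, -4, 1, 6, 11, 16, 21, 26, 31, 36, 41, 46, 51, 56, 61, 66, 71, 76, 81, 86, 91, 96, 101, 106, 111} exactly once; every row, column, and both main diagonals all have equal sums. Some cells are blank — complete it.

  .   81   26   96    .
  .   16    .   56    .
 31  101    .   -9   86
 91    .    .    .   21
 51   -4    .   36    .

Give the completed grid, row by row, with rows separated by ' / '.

The 25 entries sum to 1275, so each line sums to 1275/5 = 255.
The remaining cell in row 3 is (3,3) = 255 − 209 = 46.
Column 2 needs 255; the known cells sum to 194, so (4,2) = 61.
From column 4, 255 − (96 + 56 + (-9) + 36) gives (4,4) = 76.
From anti-diagonal, 255 − (56 + 46 + 61 + 51) gives (1,5) = 41.
Using row 1: 81 + 26 + 96 + 41 + ? → (1,1) = 255 − 244 = 11.
Row 4 must total 255; the given cells sum to 249, so (4,3) = 6.
Column 1 needs 255; the known cells sum to 184, so (2,1) = 71.
Main diagonal must total 255; the given cells sum to 149, so (5,5) = 106.
Row 5 needs 255; the known cells sum to 189, so (5,3) = 66.
Column 3: 26 + 46 + 6 + 66 + ? = 255, so (2,3) = 111.
The remaining cell in column 5 is (2,5) = 255 − 254 = 1.

11 81 26 96 41 / 71 16 111 56 1 / 31 101 46 -9 86 / 91 61 6 76 21 / 51 -4 66 36 106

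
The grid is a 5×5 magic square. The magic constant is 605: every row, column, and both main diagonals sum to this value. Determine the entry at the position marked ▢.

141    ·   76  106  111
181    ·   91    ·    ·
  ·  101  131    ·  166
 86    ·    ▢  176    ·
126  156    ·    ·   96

146

Row 1 must total 605; the given cells sum to 434, so (1,2) = 171.
From column 1, 605 − (141 + 181 + 86 + 126) gives (3,1) = 71.
Main diagonal must total 605; the given cells sum to 544, so (2,2) = 61.
Row 3 needs 605; the known cells sum to 469, so (3,4) = 136.
Column 2 must total 605; the given cells sum to 489, so (4,2) = 116.
Anti-diagonal must total 605; the given cells sum to 484, so (2,4) = 121.
Row 2: 181 + 61 + 91 + 121 + ? = 605, so (2,5) = 151.
Using column 4: 106 + 121 + 136 + 176 + ? → (5,4) = 605 − 539 = 66.
Using column 5: 111 + 151 + 166 + 96 + ? → (4,5) = 605 − 524 = 81.
The remaining cell in row 4 is (4,3) = 605 − 459 = 146.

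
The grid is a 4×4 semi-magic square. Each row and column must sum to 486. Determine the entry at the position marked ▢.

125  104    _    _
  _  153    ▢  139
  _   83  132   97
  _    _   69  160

118

Row 3 must total 486; the given cells sum to 312, so (3,1) = 174.
The remaining cell in column 2 is (4,2) = 486 − 340 = 146.
Column 4 needs 486; the known cells sum to 396, so (1,4) = 90.
Row 1 needs 486; the known cells sum to 319, so (1,3) = 167.
Using row 4: 146 + 69 + 160 + ? → (4,1) = 486 − 375 = 111.
Column 1 needs 486; the known cells sum to 410, so (2,1) = 76.
Column 3 must total 486; the given cells sum to 368, so (2,3) = 118.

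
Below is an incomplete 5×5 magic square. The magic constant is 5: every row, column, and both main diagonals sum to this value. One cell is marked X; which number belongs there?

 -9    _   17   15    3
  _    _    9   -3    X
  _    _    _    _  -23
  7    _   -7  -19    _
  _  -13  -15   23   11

-5

The remaining cell in row 1 is (1,2) = 5 − 26 = -21.
Row 5: -13 + (-15) + 23 + 11 + ? = 5, so (5,1) = -1.
Column 3 must total 5; the given cells sum to 4, so (3,3) = 1.
Using column 4: 15 + (-3) + (-19) + 23 + ? → (3,4) = 5 − 16 = -11.
Main diagonal needs 5; the known cells sum to -16, so (2,2) = 21.
Anti-diagonal: 3 + (-3) + 1 + (-1) + ? = 5, so (4,2) = 5.
The remaining cell in row 4 is (4,5) = 5 − (-14) = 19.
Column 2: -21 + 21 + 5 + (-13) + ? = 5, so (3,2) = 13.
Column 5 must total 5; the given cells sum to 10, so (2,5) = -5.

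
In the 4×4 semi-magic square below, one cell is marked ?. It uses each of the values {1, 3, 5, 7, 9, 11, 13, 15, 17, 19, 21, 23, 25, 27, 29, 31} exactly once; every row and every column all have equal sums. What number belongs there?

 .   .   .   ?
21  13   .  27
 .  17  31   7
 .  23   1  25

The 16 entries sum to 256, so each line sums to 256/4 = 64.
The remaining cell in row 2 is (2,3) = 64 − 61 = 3.
Row 3 needs 64; the known cells sum to 55, so (3,1) = 9.
Row 4 must total 64; the given cells sum to 49, so (4,1) = 15.
The remaining cell in column 1 is (1,1) = 64 − 45 = 19.
Column 2 needs 64; the known cells sum to 53, so (1,2) = 11.
The remaining cell in column 3 is (1,3) = 64 − 35 = 29.
Column 4: 27 + 7 + 25 + ? = 64, so (1,4) = 5.

5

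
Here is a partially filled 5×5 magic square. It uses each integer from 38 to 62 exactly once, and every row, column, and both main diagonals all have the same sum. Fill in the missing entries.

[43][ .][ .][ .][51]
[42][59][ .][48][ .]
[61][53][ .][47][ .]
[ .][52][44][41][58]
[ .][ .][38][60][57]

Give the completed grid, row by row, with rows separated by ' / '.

The entries are 38 through 62, which sum to 1250, so each line sums to 1250/5 = 250.
From row 4, 250 − (52 + 44 + 41 + 58) gives (4,1) = 55.
Column 1 needs 250; the known cells sum to 201, so (5,1) = 49.
The remaining cell in column 4 is (1,4) = 250 − 196 = 54.
From main diagonal, 250 − (43 + 59 + 41 + 57) gives (3,3) = 50.
Row 3 needs 250; the known cells sum to 211, so (3,5) = 39.
Row 5 must total 250; the given cells sum to 204, so (5,2) = 46.
The remaining cell in column 2 is (1,2) = 250 − 210 = 40.
Column 5 needs 250; the known cells sum to 205, so (2,5) = 45.
Using row 1: 43 + 40 + 54 + 51 + ? → (1,3) = 250 − 188 = 62.
The remaining cell in row 2 is (2,3) = 250 − 194 = 56.

43 40 62 54 51 / 42 59 56 48 45 / 61 53 50 47 39 / 55 52 44 41 58 / 49 46 38 60 57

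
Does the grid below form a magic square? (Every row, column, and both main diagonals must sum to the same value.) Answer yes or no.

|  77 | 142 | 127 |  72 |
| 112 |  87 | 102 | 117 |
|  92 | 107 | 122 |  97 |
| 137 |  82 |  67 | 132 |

Yes

Row 1: 77 + 142 + 127 + 72 = 418.
Row 2: 112 + 87 + 102 + 117 = 418.
Row 3: 92 + 107 + 122 + 97 = 418.
Row 4: 137 + 82 + 67 + 132 = 418.
Column 1: 77 + 112 + 92 + 137 = 418.
Column 2: 142 + 87 + 107 + 82 = 418.
Column 3: 127 + 102 + 122 + 67 = 418.
Column 4: 72 + 117 + 97 + 132 = 418.
Main diagonal: 77 + 87 + 122 + 132 = 418.
Anti-diagonal: 72 + 102 + 107 + 137 = 418.
All lines sum to 418.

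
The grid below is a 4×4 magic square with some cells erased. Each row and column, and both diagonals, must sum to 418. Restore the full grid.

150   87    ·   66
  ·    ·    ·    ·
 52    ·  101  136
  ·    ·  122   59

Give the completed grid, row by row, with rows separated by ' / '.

Row 1 must total 418; the given cells sum to 303, so (1,3) = 115.
Row 3 must total 418; the given cells sum to 289, so (3,2) = 129.
Column 3 must total 418; the given cells sum to 338, so (2,3) = 80.
Column 4: 66 + 136 + 59 + ? = 418, so (2,4) = 157.
From main diagonal, 418 − (150 + 101 + 59) gives (2,2) = 108.
Anti-diagonal: 66 + 80 + 129 + ? = 418, so (4,1) = 143.
Row 2 must total 418; the given cells sum to 345, so (2,1) = 73.
From row 4, 418 − (143 + 122 + 59) gives (4,2) = 94.

150 87 115 66 / 73 108 80 157 / 52 129 101 136 / 143 94 122 59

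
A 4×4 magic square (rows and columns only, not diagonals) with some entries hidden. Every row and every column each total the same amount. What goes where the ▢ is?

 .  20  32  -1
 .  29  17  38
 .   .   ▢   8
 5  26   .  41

23

Column 4 is complete and sums to 86; that is the magic constant.
From row 1, 86 − (20 + 32 + (-1)) gives (1,1) = 35.
Row 2 needs 86; the known cells sum to 84, so (2,1) = 2.
Row 4: 5 + 26 + 41 + ? = 86, so (4,3) = 14.
Column 1 must total 86; the given cells sum to 42, so (3,1) = 44.
Column 2: 20 + 29 + 26 + ? = 86, so (3,2) = 11.
The remaining cell in column 3 is (3,3) = 86 − 63 = 23.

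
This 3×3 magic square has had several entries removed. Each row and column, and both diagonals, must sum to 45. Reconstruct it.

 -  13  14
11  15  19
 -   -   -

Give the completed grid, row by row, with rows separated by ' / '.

18 13 14 / 11 15 19 / 16 17 12

Row 1: 13 + 14 + ? = 45, so (1,1) = 18.
Column 1 needs 45; the known cells sum to 29, so (3,1) = 16.
From column 2, 45 − (13 + 15) gives (3,2) = 17.
Column 3 must total 45; the given cells sum to 33, so (3,3) = 12.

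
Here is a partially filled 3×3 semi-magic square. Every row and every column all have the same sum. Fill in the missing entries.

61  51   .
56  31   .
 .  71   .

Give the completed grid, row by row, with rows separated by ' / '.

Column 2 is already complete: 51 + 31 + 71 = 153, so that is the magic constant.
Row 1 must total 153; the given cells sum to 112, so (1,3) = 41.
The remaining cell in row 2 is (2,3) = 153 − 87 = 66.
Column 1 must total 153; the given cells sum to 117, so (3,1) = 36.
The remaining cell in column 3 is (3,3) = 153 − 107 = 46.

61 51 41 / 56 31 66 / 36 71 46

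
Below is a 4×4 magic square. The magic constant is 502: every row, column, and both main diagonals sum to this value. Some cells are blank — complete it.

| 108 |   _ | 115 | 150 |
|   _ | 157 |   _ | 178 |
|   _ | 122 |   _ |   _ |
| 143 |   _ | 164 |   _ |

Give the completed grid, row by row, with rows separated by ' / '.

108 129 115 150 / 80 157 87 178 / 171 122 136 73 / 143 94 164 101

The remaining cell in row 1 is (1,2) = 502 − 373 = 129.
Column 2 must total 502; the given cells sum to 408, so (4,2) = 94.
The remaining cell in anti-diagonal is (2,3) = 502 − 415 = 87.
Row 2: 157 + 87 + 178 + ? = 502, so (2,1) = 80.
The remaining cell in row 4 is (4,4) = 502 − 401 = 101.
The remaining cell in column 1 is (3,1) = 502 − 331 = 171.
The remaining cell in column 3 is (3,3) = 502 − 366 = 136.
Column 4 needs 502; the known cells sum to 429, so (3,4) = 73.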